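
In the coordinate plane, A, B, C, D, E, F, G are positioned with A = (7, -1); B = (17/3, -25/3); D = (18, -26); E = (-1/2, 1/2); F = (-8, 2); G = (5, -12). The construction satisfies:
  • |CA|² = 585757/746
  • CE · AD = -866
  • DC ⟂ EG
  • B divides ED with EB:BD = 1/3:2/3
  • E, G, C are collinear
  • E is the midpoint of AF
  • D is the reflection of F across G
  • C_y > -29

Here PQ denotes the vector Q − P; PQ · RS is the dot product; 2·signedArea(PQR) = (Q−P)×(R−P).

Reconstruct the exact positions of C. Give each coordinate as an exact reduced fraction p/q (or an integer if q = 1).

1. C_x = 9153/746  [E, G, C are collinear ∩ DC ⟂ EG]
2. C_y = -21277/746  [E, G, C are collinear ∩ DC ⟂ EG]
   → C = (9153/746, -21277/746)

C = (9153/746, -21277/746)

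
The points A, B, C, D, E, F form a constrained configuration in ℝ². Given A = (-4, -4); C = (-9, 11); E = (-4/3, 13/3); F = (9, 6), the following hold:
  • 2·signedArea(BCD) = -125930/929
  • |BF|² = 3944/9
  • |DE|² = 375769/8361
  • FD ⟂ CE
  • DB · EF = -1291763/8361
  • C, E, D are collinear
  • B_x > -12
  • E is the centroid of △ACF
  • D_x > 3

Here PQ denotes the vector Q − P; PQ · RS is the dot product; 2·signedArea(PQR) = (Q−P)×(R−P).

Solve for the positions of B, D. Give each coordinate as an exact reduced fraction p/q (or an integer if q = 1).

B = (-35/3, 8/3)
D = (3461/929, -61/929)

1. D_x = 3461/929  [C, E, D are collinear ∩ FD ⟂ CE]
2. D_y = -61/929  [C, E, D are collinear ∩ FD ⟂ CE]
   → D = (3461/929, -61/929)
3. B_x = -35/3  [2·signedArea(BCD) = -125930/929 ∩ DB · EF = -1291763/8361]
4. B_y = 8/3  [2·signedArea(BCD) = -125930/929 ∩ DB · EF = -1291763/8361]
   → B = (-35/3, 8/3)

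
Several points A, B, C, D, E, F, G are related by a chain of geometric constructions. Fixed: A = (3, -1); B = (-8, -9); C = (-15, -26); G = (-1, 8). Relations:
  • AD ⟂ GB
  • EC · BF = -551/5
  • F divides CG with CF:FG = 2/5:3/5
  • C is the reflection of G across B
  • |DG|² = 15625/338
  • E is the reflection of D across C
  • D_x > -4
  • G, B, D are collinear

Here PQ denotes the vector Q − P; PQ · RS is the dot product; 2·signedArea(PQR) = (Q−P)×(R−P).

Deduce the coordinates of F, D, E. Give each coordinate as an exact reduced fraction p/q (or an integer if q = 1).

D = (-1213/338, 579/338)
E = (-8927/338, -18155/338)
F = (-47/5, -62/5)

1. F_x = -47/5  [F divides CG with CF:FG = 2/5:3/5]
2. F_y = -62/5  [F divides CG with CF:FG = 2/5:3/5]
   → F = (-47/5, -62/5)
3. D_x = -1213/338  [G, B, D are collinear ∩ AD ⟂ GB]
4. D_y = 579/338  [G, B, D are collinear ∩ AD ⟂ GB]
   → D = (-1213/338, 579/338)
5. E_x = -8927/338  [E is the reflection of D across C]
6. E_y = -18155/338  [E is the reflection of D across C]
   → E = (-8927/338, -18155/338)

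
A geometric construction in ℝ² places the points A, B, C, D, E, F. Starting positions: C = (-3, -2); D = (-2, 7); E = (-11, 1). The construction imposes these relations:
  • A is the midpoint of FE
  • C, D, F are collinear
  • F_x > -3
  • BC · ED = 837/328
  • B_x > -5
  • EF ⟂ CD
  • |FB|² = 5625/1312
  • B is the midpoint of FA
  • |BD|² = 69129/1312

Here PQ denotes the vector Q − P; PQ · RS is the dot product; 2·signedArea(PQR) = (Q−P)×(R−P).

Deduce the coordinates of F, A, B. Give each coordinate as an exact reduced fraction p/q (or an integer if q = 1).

1. F_x = -227/82  [C, D, F are collinear ∩ EF ⟂ CD]
2. F_y = 7/82  [C, D, F are collinear ∩ EF ⟂ CD]
   → F = (-227/82, 7/82)
3. A_x = -1129/164  [A is the midpoint of FE]
4. A_y = 89/164  [A is the midpoint of FE]
   → A = (-1129/164, 89/164)
5. B_x = -1583/328  [B is the midpoint of FA]
6. B_y = 103/328  [B is the midpoint of FA]
   → B = (-1583/328, 103/328)

A = (-1129/164, 89/164)
B = (-1583/328, 103/328)
F = (-227/82, 7/82)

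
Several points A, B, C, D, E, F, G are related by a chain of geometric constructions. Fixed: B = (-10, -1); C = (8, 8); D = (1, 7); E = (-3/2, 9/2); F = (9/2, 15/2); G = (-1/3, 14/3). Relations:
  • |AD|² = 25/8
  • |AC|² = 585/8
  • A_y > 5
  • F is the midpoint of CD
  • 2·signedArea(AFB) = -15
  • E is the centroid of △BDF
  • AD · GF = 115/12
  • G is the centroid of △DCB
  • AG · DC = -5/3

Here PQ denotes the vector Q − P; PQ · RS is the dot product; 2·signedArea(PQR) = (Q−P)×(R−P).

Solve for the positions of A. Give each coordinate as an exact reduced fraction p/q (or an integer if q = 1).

1. A_x = -1/4  [AG · DC = -5/3 ∩ AD · GF = 115/12]
2. A_y = 23/4  [AG · DC = -5/3 ∩ AD · GF = 115/12]
   → A = (-1/4, 23/4)

A = (-1/4, 23/4)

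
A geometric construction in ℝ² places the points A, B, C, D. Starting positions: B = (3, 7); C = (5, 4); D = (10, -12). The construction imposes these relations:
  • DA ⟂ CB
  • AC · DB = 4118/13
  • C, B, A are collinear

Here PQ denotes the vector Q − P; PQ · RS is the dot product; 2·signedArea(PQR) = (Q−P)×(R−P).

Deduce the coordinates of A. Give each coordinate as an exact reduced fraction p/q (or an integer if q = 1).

1. A_x = 181/13  [C, B, A are collinear ∩ DA ⟂ CB]
2. A_y = -122/13  [C, B, A are collinear ∩ DA ⟂ CB]
   → A = (181/13, -122/13)

A = (181/13, -122/13)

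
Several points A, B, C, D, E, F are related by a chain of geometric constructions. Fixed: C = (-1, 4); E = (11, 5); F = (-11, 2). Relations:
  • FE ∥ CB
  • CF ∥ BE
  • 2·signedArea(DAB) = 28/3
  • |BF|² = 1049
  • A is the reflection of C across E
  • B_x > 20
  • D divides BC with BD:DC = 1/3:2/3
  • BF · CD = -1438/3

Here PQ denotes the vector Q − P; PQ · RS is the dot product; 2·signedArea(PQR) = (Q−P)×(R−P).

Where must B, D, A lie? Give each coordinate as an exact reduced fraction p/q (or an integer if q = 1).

1. B_x = 21  [CF ∥ BE ∩ FE ∥ CB]
2. B_y = 7  [CF ∥ BE ∩ FE ∥ CB]
   → B = (21, 7)
3. D_x = 41/3  [D divides BC with BD:DC = 1/3:2/3]
4. D_y = 6  [D divides BC with BD:DC = 1/3:2/3]
   → D = (41/3, 6)
5. A_x = 23  [A is the reflection of C across E]
6. A_y = 6  [A is the reflection of C across E]
   → A = (23, 6)

A = (23, 6)
B = (21, 7)
D = (41/3, 6)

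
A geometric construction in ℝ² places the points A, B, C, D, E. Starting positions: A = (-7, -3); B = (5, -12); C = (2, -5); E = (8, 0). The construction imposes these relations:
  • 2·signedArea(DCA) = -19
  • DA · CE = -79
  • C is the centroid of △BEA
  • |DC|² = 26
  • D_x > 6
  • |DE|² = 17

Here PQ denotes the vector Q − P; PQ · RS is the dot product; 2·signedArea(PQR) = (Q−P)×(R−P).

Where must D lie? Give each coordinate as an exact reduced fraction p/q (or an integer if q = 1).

1. D_x = 7  [DA · CE = -79 ∩ 2·signedArea(DCA) = -19]
2. D_y = -4  [DA · CE = -79 ∩ 2·signedArea(DCA) = -19]
   → D = (7, -4)

D = (7, -4)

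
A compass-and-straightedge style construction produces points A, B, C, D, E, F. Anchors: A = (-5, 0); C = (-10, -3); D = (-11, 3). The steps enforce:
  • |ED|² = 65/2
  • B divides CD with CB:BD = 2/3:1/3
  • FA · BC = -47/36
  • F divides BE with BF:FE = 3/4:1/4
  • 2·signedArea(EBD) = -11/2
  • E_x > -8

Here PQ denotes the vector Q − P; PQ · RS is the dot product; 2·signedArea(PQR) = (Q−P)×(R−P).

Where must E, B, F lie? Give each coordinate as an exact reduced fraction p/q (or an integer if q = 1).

B = (-32/3, 1)
E = (-15/2, -3/2)
F = (-199/24, -7/8)

1. B_x = -32/3  [B divides CD with CB:BD = 2/3:1/3]
2. B_y = 1  [B divides CD with CB:BD = 2/3:1/3]
   → B = (-32/3, 1)
3. E_x = -15/2  [line -2·x + -1/3·y + -31/2 = 0 ∩ |ED|² = 65/2]
4. E_y = -3/2  [line -2·x + -1/3·y + -31/2 = 0 ∩ |ED|² = 65/2]
   → E = (-15/2, -3/2)
5. F_x = -199/24  [F divides BE with BF:FE = 3/4:1/4]
6. F_y = -7/8  [F divides BE with BF:FE = 3/4:1/4]
   → F = (-199/24, -7/8)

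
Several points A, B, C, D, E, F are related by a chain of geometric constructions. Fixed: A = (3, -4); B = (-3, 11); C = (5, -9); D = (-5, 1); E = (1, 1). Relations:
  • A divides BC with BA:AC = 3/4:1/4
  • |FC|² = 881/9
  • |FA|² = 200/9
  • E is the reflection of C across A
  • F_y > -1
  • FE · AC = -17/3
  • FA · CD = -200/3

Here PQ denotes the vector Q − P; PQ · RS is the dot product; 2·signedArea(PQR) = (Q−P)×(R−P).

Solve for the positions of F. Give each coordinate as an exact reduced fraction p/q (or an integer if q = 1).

F = (-1/3, -2/3)

1. F_x = -1/3  [FE · AC = -17/3 ∩ FA · CD = -200/3]
2. F_y = -2/3  [FE · AC = -17/3 ∩ FA · CD = -200/3]
   → F = (-1/3, -2/3)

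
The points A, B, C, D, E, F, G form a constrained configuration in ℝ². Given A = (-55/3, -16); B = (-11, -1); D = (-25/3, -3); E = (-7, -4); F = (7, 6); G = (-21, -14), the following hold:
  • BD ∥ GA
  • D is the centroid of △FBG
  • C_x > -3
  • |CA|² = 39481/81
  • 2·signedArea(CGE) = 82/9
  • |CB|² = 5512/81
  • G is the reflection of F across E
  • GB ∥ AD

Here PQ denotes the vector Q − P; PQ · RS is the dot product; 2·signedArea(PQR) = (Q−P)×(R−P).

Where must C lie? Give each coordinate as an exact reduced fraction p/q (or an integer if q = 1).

1. C_x = -25/9  [line -10·x + 14·y + -208/9 = 0 ∩ |CA|² = 39481/81]
2. C_y = -1/3  [line -10·x + 14·y + -208/9 = 0 ∩ |CA|² = 39481/81]
   → C = (-25/9, -1/3)

C = (-25/9, -1/3)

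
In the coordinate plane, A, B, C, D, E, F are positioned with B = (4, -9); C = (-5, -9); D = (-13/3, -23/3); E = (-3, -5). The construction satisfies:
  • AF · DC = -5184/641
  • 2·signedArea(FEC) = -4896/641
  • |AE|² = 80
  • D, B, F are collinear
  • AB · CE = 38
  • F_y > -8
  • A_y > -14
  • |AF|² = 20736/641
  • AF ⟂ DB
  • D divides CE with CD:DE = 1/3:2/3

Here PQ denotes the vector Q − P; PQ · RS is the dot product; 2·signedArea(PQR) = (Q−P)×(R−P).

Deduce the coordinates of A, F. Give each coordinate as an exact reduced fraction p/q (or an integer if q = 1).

1. A_x = -7  [line -2·x + -4·y + -66 = 0 ∩ |AE|² = 80]
2. A_y = -13  [line -2·x + -4·y + -66 = 0 ∩ |AE|² = 80]
   → A = (-7, -13)
3. F_x = -3911/641  [AF · DC = -5184/641 ∩ D, B, F are collinear]
4. F_y = -4733/641  [AF · DC = -5184/641 ∩ D, B, F are collinear]
   → F = (-3911/641, -4733/641)

A = (-7, -13)
F = (-3911/641, -4733/641)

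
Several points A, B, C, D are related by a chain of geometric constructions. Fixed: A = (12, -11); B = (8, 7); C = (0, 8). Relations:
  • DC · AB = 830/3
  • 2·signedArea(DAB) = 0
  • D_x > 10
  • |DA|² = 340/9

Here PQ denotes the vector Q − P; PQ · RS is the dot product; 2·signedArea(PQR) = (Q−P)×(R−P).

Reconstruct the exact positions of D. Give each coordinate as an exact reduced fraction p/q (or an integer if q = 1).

D = (32/3, -5)

1. D_x = 32/3  [2·signedArea(DAB) = 0 ∩ DC · AB = 830/3]
2. D_y = -5  [2·signedArea(DAB) = 0 ∩ DC · AB = 830/3]
   → D = (32/3, -5)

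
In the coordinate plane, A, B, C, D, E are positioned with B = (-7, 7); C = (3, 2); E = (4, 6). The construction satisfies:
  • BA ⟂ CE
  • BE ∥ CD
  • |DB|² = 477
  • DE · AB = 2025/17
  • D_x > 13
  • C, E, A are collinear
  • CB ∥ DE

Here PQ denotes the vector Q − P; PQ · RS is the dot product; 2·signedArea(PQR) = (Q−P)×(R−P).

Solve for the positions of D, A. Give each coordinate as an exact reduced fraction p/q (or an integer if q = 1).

1. D_x = 14  [CB ∥ DE ∩ BE ∥ CD]
2. D_y = 1  [CB ∥ DE ∩ BE ∥ CD]
   → D = (14, 1)
3. A_x = 61/17  [C, E, A are collinear ∩ BA ⟂ CE]
4. A_y = 74/17  [C, E, A are collinear ∩ BA ⟂ CE]
   → A = (61/17, 74/17)

A = (61/17, 74/17)
D = (14, 1)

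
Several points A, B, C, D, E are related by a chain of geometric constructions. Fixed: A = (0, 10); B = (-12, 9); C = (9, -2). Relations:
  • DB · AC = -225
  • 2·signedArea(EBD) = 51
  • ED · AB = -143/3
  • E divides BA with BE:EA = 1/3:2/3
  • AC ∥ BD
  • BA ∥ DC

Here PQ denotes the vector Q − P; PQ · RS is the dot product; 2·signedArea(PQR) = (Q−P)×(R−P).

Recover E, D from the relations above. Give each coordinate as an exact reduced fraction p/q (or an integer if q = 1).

D = (-3, -3)
E = (-8, 28/3)

1. E_x = -8  [E divides BA with BE:EA = 1/3:2/3]
2. E_y = 28/3  [E divides BA with BE:EA = 1/3:2/3]
   → E = (-8, 28/3)
3. D_x = -3  [BA ∥ DC ∩ AC ∥ BD]
4. D_y = -3  [BA ∥ DC ∩ AC ∥ BD]
   → D = (-3, -3)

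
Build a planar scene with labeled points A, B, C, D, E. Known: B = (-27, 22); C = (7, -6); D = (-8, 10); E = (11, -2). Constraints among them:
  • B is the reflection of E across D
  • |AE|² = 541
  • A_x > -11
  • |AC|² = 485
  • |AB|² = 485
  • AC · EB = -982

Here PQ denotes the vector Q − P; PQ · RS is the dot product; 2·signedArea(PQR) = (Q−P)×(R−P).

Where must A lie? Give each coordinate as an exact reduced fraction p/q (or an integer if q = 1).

1. A_x = -10  [line 38·x + -24·y + 572 = 0 ∩ |AC|² = 485]
2. A_y = 8  [line 38·x + -24·y + 572 = 0 ∩ |AC|² = 485]
   → A = (-10, 8)

A = (-10, 8)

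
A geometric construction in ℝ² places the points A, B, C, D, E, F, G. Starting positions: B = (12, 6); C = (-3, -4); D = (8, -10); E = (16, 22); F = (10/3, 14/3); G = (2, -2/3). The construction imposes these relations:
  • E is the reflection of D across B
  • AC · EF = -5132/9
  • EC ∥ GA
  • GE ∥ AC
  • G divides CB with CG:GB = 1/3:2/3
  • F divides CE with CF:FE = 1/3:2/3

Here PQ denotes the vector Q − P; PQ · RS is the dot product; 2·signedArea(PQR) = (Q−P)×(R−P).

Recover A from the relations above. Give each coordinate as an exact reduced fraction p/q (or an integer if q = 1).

1. A_x = -17  [GE ∥ AC ∩ EC ∥ GA]
2. A_y = -80/3  [GE ∥ AC ∩ EC ∥ GA]
   → A = (-17, -80/3)

A = (-17, -80/3)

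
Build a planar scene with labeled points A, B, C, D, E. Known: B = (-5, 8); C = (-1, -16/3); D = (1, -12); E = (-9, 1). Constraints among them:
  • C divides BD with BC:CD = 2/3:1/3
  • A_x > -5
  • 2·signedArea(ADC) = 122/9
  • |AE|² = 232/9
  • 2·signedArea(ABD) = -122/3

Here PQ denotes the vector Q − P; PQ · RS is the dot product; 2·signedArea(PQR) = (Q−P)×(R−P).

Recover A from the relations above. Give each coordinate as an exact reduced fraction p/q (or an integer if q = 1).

1. A_x = -13/3  [line -20/3·x + -2·y + -278/9 = 0 ∩ |AE|² = 232/9]
2. A_y = -1  [line -20/3·x + -2·y + -278/9 = 0 ∩ |AE|² = 232/9]
   → A = (-13/3, -1)

A = (-13/3, -1)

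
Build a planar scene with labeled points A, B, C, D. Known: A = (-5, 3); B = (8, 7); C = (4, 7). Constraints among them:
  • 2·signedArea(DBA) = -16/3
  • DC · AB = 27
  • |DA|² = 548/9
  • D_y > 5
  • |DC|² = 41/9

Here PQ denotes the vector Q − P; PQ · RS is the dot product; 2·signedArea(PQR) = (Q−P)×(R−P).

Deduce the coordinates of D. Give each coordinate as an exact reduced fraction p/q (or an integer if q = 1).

D = (7/3, 17/3)

1. D_x = 7/3  [2·signedArea(DBA) = -16/3 ∩ DC · AB = 27]
2. D_y = 17/3  [2·signedArea(DBA) = -16/3 ∩ DC · AB = 27]
   → D = (7/3, 17/3)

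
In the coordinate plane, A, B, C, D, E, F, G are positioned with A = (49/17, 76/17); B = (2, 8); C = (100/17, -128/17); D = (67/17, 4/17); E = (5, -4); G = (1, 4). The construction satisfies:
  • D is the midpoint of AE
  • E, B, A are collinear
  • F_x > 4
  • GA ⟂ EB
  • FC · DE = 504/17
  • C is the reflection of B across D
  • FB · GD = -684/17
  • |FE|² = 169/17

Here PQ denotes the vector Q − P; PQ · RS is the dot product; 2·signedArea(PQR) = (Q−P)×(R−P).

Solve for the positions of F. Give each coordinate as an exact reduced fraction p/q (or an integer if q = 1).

F = (72/17, -16/17)

1. F_x = 72/17  [FB · GD = -684/17 ∩ FC · DE = 504/17]
2. F_y = -16/17  [FB · GD = -684/17 ∩ FC · DE = 504/17]
   → F = (72/17, -16/17)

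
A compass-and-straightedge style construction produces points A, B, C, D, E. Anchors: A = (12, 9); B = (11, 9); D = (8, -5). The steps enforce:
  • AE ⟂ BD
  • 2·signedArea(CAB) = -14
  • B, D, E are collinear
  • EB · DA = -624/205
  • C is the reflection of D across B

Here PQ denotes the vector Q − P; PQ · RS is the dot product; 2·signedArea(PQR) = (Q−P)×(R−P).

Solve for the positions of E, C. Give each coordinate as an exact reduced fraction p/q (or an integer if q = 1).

C = (14, 23)
E = (2264/205, 1887/205)

1. E_x = 2264/205  [B, D, E are collinear ∩ AE ⟂ BD]
2. E_y = 1887/205  [B, D, E are collinear ∩ AE ⟂ BD]
   → E = (2264/205, 1887/205)
3. C_x = 14  [C is the reflection of D across B]
4. C_y = 23  [C is the reflection of D across B]
   → C = (14, 23)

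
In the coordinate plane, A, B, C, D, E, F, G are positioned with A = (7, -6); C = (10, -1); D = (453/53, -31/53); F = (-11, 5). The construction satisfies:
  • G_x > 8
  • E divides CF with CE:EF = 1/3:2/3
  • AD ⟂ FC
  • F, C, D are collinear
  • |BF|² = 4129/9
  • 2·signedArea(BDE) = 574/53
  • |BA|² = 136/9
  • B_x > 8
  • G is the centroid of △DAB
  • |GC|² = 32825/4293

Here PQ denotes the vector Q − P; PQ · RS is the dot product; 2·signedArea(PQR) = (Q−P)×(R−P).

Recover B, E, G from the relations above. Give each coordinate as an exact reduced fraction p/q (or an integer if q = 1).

B = (9, -8/3)
E = (3, 1)
G = (1301/159, -1471/477)

1. E_x = 3  [E divides CF with CE:EF = 1/3:2/3]
2. E_y = 1  [E divides CF with CE:EF = 1/3:2/3]
   → E = (3, 1)
3. B_x = 9  [line -84/53·x + -294/53·y + -28/53 = 0 ∩ |BA|² = 136/9]
4. B_y = -8/3  [line -84/53·x + -294/53·y + -28/53 = 0 ∩ |BA|² = 136/9]
   → B = (9, -8/3)
5. G_x = 1301/159  [G is the centroid of △DAB]
6. G_y = -1471/477  [G is the centroid of △DAB]
   → G = (1301/159, -1471/477)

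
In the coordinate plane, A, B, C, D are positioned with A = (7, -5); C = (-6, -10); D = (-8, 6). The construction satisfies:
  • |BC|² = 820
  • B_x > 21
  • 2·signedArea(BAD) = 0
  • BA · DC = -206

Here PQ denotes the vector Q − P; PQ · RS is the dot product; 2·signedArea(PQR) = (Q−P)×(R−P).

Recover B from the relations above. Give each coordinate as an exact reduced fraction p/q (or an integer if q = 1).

B = (22, -16)

1. B_x = 22  [2·signedArea(BAD) = 0 ∩ BA · DC = -206]
2. B_y = -16  [2·signedArea(BAD) = 0 ∩ BA · DC = -206]
   → B = (22, -16)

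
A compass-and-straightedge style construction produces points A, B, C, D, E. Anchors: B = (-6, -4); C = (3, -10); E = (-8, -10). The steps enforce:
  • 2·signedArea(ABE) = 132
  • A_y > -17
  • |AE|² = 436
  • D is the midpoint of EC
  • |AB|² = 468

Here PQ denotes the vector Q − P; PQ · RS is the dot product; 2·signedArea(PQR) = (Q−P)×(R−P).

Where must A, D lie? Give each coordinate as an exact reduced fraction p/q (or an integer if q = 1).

1. A_x = 12  [line 6·x + -2·y + -104 = 0 ∩ |AE|² = 436]
2. A_y = -16  [line 6·x + -2·y + -104 = 0 ∩ |AE|² = 436]
   → A = (12, -16)
3. D_x = -5/2  [D is the midpoint of EC]
4. D_y = -10  [D is the midpoint of EC]
   → D = (-5/2, -10)

A = (12, -16)
D = (-5/2, -10)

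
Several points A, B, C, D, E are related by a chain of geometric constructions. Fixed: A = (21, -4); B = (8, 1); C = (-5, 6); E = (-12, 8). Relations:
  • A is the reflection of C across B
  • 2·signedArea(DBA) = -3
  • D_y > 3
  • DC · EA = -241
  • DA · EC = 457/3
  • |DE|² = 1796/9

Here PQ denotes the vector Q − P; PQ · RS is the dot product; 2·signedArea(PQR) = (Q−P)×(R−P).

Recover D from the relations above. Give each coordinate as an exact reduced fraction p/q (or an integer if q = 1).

1. D_x = 4/3  [2·signedArea(DBA) = -3 ∩ DC · EA = -241]
2. D_y = 10/3  [2·signedArea(DBA) = -3 ∩ DC · EA = -241]
   → D = (4/3, 10/3)

D = (4/3, 10/3)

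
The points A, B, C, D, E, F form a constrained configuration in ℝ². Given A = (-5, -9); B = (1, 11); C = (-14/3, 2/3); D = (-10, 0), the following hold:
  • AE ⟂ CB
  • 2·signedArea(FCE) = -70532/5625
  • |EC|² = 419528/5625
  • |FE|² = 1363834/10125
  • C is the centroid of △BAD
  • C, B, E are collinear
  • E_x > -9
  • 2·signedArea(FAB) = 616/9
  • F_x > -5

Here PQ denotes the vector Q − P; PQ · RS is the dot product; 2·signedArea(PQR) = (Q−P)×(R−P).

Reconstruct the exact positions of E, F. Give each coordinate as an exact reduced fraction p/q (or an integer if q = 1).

1. E_x = -5512/625  [C, B, E are collinear ∩ AE ⟂ CB]
2. E_y = -4316/625  [C, B, E are collinear ∩ AE ⟂ CB]
   → E = (-5512/625, -4316/625)
3. F_x = -41/9  [2·signedArea(FCE) = -70532/5625 ∩ 2·signedArea(FAB) = 616/9]
4. F_y = 35/9  [2·signedArea(FCE) = -70532/5625 ∩ 2·signedArea(FAB) = 616/9]
   → F = (-41/9, 35/9)

E = (-5512/625, -4316/625)
F = (-41/9, 35/9)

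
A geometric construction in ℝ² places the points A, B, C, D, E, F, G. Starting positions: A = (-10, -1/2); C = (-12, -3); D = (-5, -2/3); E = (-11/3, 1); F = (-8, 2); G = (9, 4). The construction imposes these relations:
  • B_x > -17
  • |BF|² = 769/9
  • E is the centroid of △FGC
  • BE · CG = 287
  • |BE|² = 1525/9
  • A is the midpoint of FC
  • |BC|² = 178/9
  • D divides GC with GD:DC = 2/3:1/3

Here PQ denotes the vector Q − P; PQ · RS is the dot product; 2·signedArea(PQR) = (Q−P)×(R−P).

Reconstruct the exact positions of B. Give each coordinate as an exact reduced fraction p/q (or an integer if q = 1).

B = (-49/3, -2)

1. B_x = -49/3  [line -21·x + -7·y + -357 = 0 ∩ |BF|² = 769/9]
2. B_y = -2  [line -21·x + -7·y + -357 = 0 ∩ |BF|² = 769/9]
   → B = (-49/3, -2)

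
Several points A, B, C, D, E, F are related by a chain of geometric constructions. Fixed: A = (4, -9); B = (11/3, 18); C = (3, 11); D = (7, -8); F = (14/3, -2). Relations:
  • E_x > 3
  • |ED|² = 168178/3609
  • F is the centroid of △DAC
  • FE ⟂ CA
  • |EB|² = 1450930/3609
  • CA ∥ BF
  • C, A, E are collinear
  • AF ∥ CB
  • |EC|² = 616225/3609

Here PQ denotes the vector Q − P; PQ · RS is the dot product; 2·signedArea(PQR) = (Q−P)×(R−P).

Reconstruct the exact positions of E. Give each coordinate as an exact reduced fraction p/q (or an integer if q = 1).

E = (4394/1203, -2467/1203)

1. E_x = 4394/1203  [C, A, E are collinear ∩ FE ⟂ CA]
2. E_y = -2467/1203  [C, A, E are collinear ∩ FE ⟂ CA]
   → E = (4394/1203, -2467/1203)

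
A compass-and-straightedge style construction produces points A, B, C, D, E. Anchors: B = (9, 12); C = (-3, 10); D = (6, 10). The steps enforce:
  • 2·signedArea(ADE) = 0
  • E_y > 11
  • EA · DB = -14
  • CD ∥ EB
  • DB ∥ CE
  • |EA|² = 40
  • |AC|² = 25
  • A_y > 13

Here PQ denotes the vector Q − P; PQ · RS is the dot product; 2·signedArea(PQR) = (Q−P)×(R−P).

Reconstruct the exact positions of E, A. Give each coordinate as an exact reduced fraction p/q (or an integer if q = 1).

A = (-6, 14)
E = (0, 12)

1. E_x = 0  [CD ∥ EB ∩ DB ∥ CE]
2. E_y = 12  [CD ∥ EB ∩ DB ∥ CE]
   → E = (0, 12)
3. A_x = -6  [2·signedArea(ADE) = 0 ∩ EA · DB = -14]
4. A_y = 14  [2·signedArea(ADE) = 0 ∩ EA · DB = -14]
   → A = (-6, 14)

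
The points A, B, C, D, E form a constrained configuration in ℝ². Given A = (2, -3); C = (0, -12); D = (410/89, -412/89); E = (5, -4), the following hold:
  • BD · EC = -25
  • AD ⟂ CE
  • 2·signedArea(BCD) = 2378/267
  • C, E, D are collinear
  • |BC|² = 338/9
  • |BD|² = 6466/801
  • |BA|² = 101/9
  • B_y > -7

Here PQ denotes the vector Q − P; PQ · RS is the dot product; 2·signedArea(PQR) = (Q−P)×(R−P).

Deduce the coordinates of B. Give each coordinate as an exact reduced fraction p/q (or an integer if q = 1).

1. B_x = 7/3  [2·signedArea(BCD) = 2378/267 ∩ BD · EC = -25]
2. B_y = -19/3  [2·signedArea(BCD) = 2378/267 ∩ BD · EC = -25]
   → B = (7/3, -19/3)

B = (7/3, -19/3)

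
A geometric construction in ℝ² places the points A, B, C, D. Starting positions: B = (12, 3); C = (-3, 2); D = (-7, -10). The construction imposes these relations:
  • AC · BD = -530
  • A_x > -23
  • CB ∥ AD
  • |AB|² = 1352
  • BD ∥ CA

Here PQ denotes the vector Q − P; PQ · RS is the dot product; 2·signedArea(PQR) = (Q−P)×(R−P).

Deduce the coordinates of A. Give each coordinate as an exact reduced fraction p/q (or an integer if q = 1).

1. A_x = -22  [CB ∥ AD ∩ BD ∥ CA]
2. A_y = -11  [CB ∥ AD ∩ BD ∥ CA]
   → A = (-22, -11)

A = (-22, -11)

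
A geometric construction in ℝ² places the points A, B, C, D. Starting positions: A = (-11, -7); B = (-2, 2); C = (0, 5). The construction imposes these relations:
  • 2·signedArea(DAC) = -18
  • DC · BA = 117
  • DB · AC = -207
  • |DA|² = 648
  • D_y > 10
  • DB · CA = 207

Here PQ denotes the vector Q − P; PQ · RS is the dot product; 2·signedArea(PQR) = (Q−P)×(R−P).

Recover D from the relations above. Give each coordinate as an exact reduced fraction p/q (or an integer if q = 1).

D = (7, 11)

1. D_x = 7  [DB · CA = 207 ∩ DC · BA = 117]
2. D_y = 11  [DB · CA = 207 ∩ DC · BA = 117]
   → D = (7, 11)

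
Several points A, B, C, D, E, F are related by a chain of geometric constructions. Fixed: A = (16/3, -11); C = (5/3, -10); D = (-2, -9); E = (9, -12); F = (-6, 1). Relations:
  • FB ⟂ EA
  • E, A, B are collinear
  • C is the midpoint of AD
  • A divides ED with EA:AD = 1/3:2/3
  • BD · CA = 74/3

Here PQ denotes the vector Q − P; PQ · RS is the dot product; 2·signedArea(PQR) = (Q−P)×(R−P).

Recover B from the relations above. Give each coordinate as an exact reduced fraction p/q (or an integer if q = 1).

B = (-537/65, -474/65)

1. B_x = -537/65  [E, A, B are collinear ∩ FB ⟂ EA]
2. B_y = -474/65  [E, A, B are collinear ∩ FB ⟂ EA]
   → B = (-537/65, -474/65)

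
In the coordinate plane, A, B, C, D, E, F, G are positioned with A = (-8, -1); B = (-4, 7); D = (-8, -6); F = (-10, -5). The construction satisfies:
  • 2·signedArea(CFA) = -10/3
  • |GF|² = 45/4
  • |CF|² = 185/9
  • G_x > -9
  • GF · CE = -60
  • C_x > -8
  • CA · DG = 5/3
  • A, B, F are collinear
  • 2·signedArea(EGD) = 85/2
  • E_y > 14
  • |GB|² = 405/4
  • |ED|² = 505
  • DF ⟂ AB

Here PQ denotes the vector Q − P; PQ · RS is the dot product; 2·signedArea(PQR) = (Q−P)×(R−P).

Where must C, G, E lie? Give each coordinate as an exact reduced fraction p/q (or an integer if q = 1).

C = (-22/3, -4/3)
E = (0, 15)
G = (-17/2, -2)

1. C_x = -22/3  [line -4·x + 2·y + -80/3 = 0 ∩ |CF|² = 185/9]
2. C_y = -4/3  [line -4·x + 2·y + -80/3 = 0 ∩ |CF|² = 185/9]
   → C = (-22/3, -4/3)
3. G_x = -17/2  [line -2/3·x + 1/3·y + -5 = 0 ∩ |GF|² = 45/4]
4. G_y = -2  [line -2/3·x + 1/3·y + -5 = 0 ∩ |GF|² = 45/4]
   → G = (-17/2, -2)
5. E_x = 0  [GF · CE = -60 ∩ 2·signedArea(EGD) = 85/2]
6. E_y = 15  [GF · CE = -60 ∩ 2·signedArea(EGD) = 85/2]
   → E = (0, 15)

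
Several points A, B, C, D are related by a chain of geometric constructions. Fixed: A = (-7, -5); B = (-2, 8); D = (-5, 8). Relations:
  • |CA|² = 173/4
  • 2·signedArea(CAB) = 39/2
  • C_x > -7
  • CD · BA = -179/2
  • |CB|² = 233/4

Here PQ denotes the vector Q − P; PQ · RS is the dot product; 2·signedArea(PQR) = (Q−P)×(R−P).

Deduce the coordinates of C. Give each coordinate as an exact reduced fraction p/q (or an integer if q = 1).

1. C_x = -6  [2·signedArea(CAB) = 39/2 ∩ CD · BA = -179/2]
2. C_y = 3/2  [2·signedArea(CAB) = 39/2 ∩ CD · BA = -179/2]
   → C = (-6, 3/2)

C = (-6, 3/2)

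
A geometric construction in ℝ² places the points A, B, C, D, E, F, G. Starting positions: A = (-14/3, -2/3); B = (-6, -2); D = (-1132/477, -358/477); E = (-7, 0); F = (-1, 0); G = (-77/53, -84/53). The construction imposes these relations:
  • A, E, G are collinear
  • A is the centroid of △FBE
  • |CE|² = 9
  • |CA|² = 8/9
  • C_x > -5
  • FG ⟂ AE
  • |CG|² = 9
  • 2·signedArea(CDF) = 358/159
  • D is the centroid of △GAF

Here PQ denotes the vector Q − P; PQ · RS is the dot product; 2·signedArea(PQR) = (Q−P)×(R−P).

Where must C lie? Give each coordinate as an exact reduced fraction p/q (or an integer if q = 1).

C = (-4, 0)

1. C_x = -4  [line -358/477·x + 655/477·y + -1432/477 = 0 ∩ |CE|² = 9]
2. C_y = 0  [line -358/477·x + 655/477·y + -1432/477 = 0 ∩ |CE|² = 9]
   → C = (-4, 0)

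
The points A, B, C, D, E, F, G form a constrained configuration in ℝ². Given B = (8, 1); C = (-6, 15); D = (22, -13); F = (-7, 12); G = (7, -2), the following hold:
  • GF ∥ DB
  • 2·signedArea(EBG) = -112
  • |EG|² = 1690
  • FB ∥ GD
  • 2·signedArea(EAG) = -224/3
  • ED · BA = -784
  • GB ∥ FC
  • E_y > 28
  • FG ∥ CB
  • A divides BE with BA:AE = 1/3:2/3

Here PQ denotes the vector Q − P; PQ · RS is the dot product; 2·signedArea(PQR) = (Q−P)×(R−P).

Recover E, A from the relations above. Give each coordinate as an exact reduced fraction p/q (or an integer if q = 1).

1. E_x = -20  [line 3·x + -1·y + 89 = 0 ∩ |EG|² = 1690]
2. E_y = 29  [line 3·x + -1·y + 89 = 0 ∩ |EG|² = 1690]
   → E = (-20, 29)
3. A_x = -4/3  [ED · BA = -784 ∩ A divides BE with BA:AE = 1/3:2/3]
4. A_y = 31/3  [ED · BA = -784 ∩ A divides BE with BA:AE = 1/3:2/3]
   → A = (-4/3, 31/3)

A = (-4/3, 31/3)
E = (-20, 29)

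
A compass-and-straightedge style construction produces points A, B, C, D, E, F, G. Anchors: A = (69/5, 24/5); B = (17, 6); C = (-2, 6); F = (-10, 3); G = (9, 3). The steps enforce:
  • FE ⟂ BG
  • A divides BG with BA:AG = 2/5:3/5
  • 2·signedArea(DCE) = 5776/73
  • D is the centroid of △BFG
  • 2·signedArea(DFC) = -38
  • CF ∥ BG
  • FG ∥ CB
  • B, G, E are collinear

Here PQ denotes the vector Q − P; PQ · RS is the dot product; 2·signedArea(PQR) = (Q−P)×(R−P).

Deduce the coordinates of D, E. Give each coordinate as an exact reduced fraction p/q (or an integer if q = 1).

1. D_x = 16/3  [D is the centroid of △BFG]
2. D_y = 4  [D is the centroid of △BFG]
   → D = (16/3, 4)
3. E_x = -559/73  [B, G, E are collinear ∩ FE ⟂ BG]
4. E_y = -237/73  [B, G, E are collinear ∩ FE ⟂ BG]
   → E = (-559/73, -237/73)

D = (16/3, 4)
E = (-559/73, -237/73)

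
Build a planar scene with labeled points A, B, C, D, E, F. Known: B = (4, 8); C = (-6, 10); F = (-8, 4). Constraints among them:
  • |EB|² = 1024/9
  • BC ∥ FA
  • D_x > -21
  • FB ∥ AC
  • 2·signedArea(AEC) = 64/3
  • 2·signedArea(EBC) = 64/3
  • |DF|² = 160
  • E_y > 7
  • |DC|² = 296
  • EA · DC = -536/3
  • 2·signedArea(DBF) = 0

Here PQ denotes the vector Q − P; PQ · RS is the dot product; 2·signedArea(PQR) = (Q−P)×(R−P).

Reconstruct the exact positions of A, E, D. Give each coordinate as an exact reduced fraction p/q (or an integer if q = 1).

A = (-18, 6)
D = (-20, 0)
E = (-20/3, 8)

1. A_x = -18  [FB ∥ AC ∩ BC ∥ FA]
2. A_y = 6  [FB ∥ AC ∩ BC ∥ FA]
   → A = (-18, 6)
3. E_x = -20/3  [2·signedArea(EBC) = 64/3 ∩ 2·signedArea(AEC) = 64/3]
4. E_y = 8  [2·signedArea(EBC) = 64/3 ∩ 2·signedArea(AEC) = 64/3]
   → E = (-20/3, 8)
5. D_x = -20  [EA · DC = -536/3 ∩ 2·signedArea(DBF) = 0]
6. D_y = 0  [EA · DC = -536/3 ∩ 2·signedArea(DBF) = 0]
   → D = (-20, 0)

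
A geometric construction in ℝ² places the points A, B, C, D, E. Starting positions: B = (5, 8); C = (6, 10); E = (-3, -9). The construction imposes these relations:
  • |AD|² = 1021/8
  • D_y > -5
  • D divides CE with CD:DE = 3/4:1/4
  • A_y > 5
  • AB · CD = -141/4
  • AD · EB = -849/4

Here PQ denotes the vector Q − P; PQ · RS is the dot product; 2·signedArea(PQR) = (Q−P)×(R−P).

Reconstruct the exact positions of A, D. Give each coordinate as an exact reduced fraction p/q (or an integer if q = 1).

A = (4, 6)
D = (-3/4, -17/4)

1. D_x = -3/4  [D divides CE with CD:DE = 3/4:1/4]
2. D_y = -17/4  [D divides CE with CD:DE = 3/4:1/4]
   → D = (-3/4, -17/4)
3. A_x = 4  [AB · CD = -141/4 ∩ AD · EB = -849/4]
4. A_y = 6  [AB · CD = -141/4 ∩ AD · EB = -849/4]
   → A = (4, 6)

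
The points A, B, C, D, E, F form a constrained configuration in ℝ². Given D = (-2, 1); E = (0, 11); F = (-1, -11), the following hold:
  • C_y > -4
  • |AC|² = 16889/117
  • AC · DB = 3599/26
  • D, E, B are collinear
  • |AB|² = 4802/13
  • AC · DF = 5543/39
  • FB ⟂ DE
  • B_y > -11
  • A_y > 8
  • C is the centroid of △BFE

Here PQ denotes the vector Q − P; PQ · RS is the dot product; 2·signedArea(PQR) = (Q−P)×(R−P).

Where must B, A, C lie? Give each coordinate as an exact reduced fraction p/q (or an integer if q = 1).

A = (-1/2, 17/2)
B = (-111/26, -269/26)
C = (-137/78, -269/78)

1. B_x = -111/26  [D, E, B are collinear ∩ FB ⟂ DE]
2. B_y = -269/26  [D, E, B are collinear ∩ FB ⟂ DE]
   → B = (-111/26, -269/26)
3. C_x = -137/78  [C is the centroid of △BFE]
4. C_y = -269/78  [C is the centroid of △BFE]
   → C = (-137/78, -269/78)
5. A_x = -1/2  [AC · DB = 3599/26 ∩ AC · DF = 5543/39]
6. A_y = 17/2  [AC · DB = 3599/26 ∩ AC · DF = 5543/39]
   → A = (-1/2, 17/2)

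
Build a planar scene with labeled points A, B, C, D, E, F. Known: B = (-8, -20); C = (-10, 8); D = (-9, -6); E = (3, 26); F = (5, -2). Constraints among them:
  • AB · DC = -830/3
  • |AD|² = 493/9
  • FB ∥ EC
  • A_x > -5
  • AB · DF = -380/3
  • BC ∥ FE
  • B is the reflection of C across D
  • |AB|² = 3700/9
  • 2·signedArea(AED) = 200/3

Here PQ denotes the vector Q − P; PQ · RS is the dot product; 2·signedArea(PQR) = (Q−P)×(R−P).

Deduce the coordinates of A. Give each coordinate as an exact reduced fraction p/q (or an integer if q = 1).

A = (-14/3, 0)

1. A_x = -14/3  [AB · DF = -380/3 ∩ 2·signedArea(AED) = 200/3]
2. A_y = 0  [AB · DF = -380/3 ∩ 2·signedArea(AED) = 200/3]
   → A = (-14/3, 0)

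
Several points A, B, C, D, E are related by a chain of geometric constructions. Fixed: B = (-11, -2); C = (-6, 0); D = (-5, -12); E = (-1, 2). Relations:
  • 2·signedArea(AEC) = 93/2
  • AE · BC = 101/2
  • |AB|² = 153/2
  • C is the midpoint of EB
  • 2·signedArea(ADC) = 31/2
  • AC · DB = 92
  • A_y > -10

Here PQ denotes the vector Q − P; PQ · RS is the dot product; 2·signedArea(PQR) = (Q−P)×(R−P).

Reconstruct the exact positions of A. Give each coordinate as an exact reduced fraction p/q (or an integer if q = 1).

A = (-13/2, -19/2)

1. A_x = -13/2  [AC · DB = 92 ∩ 2·signedArea(AEC) = 93/2]
2. A_y = -19/2  [AC · DB = 92 ∩ 2·signedArea(AEC) = 93/2]
   → A = (-13/2, -19/2)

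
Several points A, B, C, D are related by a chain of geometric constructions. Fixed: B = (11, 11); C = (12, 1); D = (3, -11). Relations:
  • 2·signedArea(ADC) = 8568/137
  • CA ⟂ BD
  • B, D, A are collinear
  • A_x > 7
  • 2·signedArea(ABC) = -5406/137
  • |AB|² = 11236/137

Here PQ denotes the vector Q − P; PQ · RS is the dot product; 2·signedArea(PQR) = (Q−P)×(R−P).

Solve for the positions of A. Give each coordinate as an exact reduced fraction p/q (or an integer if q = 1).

A = (1083/137, 341/137)

1. A_x = 1083/137  [B, D, A are collinear ∩ CA ⟂ BD]
2. A_y = 341/137  [B, D, A are collinear ∩ CA ⟂ BD]
   → A = (1083/137, 341/137)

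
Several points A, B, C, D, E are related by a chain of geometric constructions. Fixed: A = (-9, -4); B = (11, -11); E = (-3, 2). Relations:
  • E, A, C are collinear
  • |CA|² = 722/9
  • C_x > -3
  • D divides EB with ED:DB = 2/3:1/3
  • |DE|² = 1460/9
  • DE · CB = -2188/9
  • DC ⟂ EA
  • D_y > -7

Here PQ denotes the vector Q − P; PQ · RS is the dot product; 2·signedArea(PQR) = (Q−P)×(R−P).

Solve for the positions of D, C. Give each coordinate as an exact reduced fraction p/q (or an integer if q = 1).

1. D_x = 19/3  [D divides EB with ED:DB = 2/3:1/3]
2. D_y = -20/3  [D divides EB with ED:DB = 2/3:1/3]
   → D = (19/3, -20/3)
3. C_x = -8/3  [E, A, C are collinear ∩ DC ⟂ EA]
4. C_y = 7/3  [E, A, C are collinear ∩ DC ⟂ EA]
   → C = (-8/3, 7/3)

C = (-8/3, 7/3)
D = (19/3, -20/3)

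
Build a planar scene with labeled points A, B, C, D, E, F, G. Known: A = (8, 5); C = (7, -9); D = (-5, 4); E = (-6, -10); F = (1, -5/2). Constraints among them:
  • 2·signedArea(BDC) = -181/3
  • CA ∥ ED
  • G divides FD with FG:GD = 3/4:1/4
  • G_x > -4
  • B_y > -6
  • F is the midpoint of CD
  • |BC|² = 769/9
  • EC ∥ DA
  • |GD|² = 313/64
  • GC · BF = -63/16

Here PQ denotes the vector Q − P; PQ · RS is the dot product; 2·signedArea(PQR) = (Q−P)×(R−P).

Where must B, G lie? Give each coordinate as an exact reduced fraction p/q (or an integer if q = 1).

1. B_x = -4/3  [line 13·x + 12·y + 232/3 = 0 ∩ |BC|² = 769/9]
2. B_y = -5  [line 13·x + 12·y + 232/3 = 0 ∩ |BC|² = 769/9]
   → B = (-4/3, -5)
3. G_x = -7/2  [G divides FD with FG:GD = 3/4:1/4]
4. G_y = 19/8  [G divides FD with FG:GD = 3/4:1/4]
   → G = (-7/2, 19/8)

B = (-4/3, -5)
G = (-7/2, 19/8)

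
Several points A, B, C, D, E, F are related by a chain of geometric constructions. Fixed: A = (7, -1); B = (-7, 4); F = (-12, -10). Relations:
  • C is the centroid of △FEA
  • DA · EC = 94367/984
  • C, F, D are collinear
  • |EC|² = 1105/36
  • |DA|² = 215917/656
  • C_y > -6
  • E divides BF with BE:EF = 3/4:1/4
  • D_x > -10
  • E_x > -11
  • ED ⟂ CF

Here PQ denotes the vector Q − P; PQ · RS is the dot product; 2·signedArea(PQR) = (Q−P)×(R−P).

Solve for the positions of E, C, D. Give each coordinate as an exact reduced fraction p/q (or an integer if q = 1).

1. E_x = -43/4  [E divides BF with BE:EF = 3/4:1/4]
2. E_y = -13/2  [E divides BF with BE:EF = 3/4:1/4]
   → E = (-43/4, -13/2)
3. C_x = -21/4  [C is the centroid of △FEA]
4. C_y = -35/6  [C is the centroid of △FEA]
   → C = (-21/4, -35/6)
5. D_x = -1563/164  [C, F, D are collinear ∩ ED ⟂ CF]
6. D_y = -695/82  [C, F, D are collinear ∩ ED ⟂ CF]
   → D = (-1563/164, -695/82)

C = (-21/4, -35/6)
D = (-1563/164, -695/82)
E = (-43/4, -13/2)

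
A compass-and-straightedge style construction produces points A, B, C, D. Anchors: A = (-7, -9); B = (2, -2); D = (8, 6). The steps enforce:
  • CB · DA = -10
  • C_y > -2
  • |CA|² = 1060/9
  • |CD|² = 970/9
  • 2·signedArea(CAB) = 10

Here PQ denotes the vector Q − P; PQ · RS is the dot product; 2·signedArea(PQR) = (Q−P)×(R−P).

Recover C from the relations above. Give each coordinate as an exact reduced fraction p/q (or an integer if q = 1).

C = (1, -5/3)

1. C_x = 1  [CB · DA = -10 ∩ 2·signedArea(CAB) = 10]
2. C_y = -5/3  [CB · DA = -10 ∩ 2·signedArea(CAB) = 10]
   → C = (1, -5/3)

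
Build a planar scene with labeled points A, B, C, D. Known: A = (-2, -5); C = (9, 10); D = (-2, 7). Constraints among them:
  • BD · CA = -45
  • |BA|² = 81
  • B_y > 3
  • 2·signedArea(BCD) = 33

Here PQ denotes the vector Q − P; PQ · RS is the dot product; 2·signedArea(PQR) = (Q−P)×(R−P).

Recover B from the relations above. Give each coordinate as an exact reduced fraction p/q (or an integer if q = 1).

1. B_x = -2  [BD · CA = -45 ∩ 2·signedArea(BCD) = 33]
2. B_y = 4  [BD · CA = -45 ∩ 2·signedArea(BCD) = 33]
   → B = (-2, 4)

B = (-2, 4)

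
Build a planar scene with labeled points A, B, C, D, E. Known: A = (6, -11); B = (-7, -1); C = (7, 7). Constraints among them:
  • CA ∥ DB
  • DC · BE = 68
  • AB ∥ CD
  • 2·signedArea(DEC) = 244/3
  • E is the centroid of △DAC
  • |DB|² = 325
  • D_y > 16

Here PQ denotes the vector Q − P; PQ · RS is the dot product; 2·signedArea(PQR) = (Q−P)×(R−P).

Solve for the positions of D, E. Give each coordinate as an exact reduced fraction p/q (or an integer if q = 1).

D = (-6, 17)
E = (7/3, 13/3)

1. D_x = -6  [CA ∥ DB ∩ AB ∥ CD]
2. D_y = 17  [CA ∥ DB ∩ AB ∥ CD]
   → D = (-6, 17)
3. E_x = 7/3  [E is the centroid of △DAC]
4. E_y = 13/3  [E is the centroid of △DAC]
   → E = (7/3, 13/3)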